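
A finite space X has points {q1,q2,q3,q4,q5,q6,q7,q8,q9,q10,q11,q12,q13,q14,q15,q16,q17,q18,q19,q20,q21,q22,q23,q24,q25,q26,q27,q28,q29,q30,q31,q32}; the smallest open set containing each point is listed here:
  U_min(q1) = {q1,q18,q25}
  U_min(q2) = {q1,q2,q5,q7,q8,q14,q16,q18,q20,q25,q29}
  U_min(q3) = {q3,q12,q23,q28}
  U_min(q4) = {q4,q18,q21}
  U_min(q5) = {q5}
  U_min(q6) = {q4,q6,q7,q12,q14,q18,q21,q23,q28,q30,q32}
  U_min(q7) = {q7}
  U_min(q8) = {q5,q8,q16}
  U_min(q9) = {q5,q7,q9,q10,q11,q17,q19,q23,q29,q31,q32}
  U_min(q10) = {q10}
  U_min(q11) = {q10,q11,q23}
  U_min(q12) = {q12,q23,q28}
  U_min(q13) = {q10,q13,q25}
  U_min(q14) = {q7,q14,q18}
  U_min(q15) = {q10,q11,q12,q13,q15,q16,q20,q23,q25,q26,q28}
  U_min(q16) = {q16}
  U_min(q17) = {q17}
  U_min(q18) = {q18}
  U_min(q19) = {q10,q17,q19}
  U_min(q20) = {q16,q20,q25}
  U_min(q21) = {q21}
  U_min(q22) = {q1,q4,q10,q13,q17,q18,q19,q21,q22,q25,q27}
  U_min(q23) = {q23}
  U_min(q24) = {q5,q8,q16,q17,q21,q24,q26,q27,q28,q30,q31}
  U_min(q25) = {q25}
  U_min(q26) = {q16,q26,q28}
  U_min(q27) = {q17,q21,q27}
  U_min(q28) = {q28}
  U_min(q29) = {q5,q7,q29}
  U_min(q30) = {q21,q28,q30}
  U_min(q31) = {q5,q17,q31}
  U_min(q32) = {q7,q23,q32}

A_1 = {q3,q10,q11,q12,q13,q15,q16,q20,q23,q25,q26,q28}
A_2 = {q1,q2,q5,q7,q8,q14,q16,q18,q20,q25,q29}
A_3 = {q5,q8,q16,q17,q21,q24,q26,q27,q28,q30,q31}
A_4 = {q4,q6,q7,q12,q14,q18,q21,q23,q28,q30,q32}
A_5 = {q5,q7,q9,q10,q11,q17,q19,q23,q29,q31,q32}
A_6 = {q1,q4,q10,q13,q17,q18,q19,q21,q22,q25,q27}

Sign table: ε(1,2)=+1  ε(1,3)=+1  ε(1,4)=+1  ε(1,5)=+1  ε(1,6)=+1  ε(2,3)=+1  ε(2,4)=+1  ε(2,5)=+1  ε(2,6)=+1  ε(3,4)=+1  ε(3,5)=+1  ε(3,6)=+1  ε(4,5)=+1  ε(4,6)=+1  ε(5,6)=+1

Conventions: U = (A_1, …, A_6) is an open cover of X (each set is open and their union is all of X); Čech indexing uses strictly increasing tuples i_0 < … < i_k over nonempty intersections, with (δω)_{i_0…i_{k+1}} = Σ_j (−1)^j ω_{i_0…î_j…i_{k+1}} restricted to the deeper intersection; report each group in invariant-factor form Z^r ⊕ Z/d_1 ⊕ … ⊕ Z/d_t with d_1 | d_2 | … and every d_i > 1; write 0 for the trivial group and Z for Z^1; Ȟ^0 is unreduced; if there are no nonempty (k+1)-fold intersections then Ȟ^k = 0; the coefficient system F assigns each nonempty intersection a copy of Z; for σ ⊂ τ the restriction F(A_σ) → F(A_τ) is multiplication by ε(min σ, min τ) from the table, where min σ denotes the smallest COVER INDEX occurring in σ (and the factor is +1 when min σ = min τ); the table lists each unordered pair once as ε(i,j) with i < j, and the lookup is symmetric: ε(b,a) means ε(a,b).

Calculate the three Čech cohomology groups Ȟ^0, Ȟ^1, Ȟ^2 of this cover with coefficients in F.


nerve simplices:
  A12={q16,q20,q25} A13={q16,q26,q28} A14={q12,q23,q28} A15={q10,q11,q23} A16={q10,q13,q25} A23={q5,q8,q16} A24={q7,q14,q18} A25={q5,q7,q29} A26={q1,q18,q25} A34={q21,q28,q30} A35={q5,q17,q31} A36={q17,q21,q27} A45={q7,q23,q32} A46={q4,q18,q21} A56={q10,q17,q19}
  A123={q16} A126={q25} A134={q28} A145={q23} A156={q10} A235={q5} A245={q7} A246={q18} A346={q21} A356={q17}
C dims 6,15,10; δ0: rk 5, SNF 1^5; δ1: rk 10, SNF 1^9·2
degree 0: 6−5−0 = 1 → Ȟ^0 ≅ Z
degree 1: 15−10−5 = 0 → Ȟ^1 ≅ 0
degree 2: 10−0−10 = 0 plus torsion [2] → Ȟ^2 ≅ Z/2

Ȟ^0 = Z, Ȟ^1 = 0 and Ȟ^2 = Z/2


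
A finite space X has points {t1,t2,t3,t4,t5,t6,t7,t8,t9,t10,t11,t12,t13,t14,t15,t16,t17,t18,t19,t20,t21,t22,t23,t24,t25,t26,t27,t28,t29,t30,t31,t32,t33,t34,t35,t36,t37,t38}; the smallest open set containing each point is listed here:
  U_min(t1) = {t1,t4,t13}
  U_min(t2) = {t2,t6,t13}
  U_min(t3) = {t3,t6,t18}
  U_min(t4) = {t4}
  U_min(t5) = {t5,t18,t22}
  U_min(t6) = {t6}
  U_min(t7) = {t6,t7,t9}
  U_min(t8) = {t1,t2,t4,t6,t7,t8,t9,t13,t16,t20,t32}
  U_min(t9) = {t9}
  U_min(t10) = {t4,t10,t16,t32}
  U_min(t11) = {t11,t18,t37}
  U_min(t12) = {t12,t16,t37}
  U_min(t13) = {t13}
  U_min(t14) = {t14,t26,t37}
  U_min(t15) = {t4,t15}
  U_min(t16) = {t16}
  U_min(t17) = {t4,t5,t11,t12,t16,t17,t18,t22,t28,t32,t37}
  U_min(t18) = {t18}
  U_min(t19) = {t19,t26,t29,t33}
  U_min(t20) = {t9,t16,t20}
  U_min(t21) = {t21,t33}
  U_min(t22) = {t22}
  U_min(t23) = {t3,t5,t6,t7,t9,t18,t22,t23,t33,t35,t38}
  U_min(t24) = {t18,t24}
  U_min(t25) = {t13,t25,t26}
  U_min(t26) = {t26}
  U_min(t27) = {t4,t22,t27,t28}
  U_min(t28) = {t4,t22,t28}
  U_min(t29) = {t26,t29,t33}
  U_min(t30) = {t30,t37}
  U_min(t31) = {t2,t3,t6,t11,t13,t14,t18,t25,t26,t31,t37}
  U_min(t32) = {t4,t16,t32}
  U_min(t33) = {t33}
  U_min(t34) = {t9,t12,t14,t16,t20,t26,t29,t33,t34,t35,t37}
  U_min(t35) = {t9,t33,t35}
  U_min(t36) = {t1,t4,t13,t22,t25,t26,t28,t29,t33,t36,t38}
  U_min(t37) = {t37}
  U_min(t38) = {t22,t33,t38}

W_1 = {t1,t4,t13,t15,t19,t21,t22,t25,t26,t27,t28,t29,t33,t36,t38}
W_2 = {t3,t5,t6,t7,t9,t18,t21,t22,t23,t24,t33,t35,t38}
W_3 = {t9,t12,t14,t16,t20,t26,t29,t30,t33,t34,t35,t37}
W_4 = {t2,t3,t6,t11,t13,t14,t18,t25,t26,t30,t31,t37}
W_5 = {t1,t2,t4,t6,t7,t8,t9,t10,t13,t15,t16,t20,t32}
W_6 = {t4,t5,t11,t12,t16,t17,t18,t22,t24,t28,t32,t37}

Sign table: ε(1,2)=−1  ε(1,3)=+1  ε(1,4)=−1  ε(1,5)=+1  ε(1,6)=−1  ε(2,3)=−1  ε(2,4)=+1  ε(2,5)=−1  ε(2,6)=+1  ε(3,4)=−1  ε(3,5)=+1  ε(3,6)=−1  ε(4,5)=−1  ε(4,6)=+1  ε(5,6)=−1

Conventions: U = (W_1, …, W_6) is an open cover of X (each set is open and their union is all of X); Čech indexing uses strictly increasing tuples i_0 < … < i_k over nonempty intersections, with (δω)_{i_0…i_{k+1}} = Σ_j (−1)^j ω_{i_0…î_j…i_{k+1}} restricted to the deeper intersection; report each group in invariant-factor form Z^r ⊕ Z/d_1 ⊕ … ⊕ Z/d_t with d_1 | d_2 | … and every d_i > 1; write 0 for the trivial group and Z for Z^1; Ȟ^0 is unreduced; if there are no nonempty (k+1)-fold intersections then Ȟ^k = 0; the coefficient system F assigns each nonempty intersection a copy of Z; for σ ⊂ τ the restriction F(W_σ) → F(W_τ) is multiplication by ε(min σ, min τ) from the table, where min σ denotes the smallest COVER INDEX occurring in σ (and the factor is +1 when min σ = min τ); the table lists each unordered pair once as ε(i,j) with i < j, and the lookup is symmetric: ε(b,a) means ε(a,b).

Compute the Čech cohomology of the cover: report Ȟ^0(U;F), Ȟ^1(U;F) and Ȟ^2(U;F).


nerve of the cover:
  W12={t21,t22,t33,t38} W13={t26,t29,t33} W14={t13,t25,t26} W15={t1,t4,t13,t15} W16={t4,t22,t28} W23={t9,t33,t35} W24={t3,t6,t18} W25={t6,t7,t9} W26={t5,t18,t22,t24} W34={t14,t26,t30,t37} W35={t9,t16,t20} W36={t12,t16,t37} W45={t2,t6,t13} W46={t11,t18,t37} W56={t4,t16,t32}
  W123={t33} W126={t22} W134={t26} W145={t13} W156={t4} W235={t9} W245={t6} W246={t18} W346={t37} W356={t16}
C dims 6,15,10; δ0: rk 5, SNF 1^5; δ1: rk 10, SNF 1^9·2
Ȟ^0 = (6 − 5) − 0 = 1, so Ȟ^0 ≅ Z
Ȟ^1 = (15 − 10) − 5 = 0, so Ȟ^1 ≅ 0
Ȟ^2 = (10 − 0) − 10 = 0 plus torsion [2], so Ȟ^2 ≅ Z/2

Ȟ^0 = Z,  Ȟ^1 = 0,  Ȟ^2 = Z/2


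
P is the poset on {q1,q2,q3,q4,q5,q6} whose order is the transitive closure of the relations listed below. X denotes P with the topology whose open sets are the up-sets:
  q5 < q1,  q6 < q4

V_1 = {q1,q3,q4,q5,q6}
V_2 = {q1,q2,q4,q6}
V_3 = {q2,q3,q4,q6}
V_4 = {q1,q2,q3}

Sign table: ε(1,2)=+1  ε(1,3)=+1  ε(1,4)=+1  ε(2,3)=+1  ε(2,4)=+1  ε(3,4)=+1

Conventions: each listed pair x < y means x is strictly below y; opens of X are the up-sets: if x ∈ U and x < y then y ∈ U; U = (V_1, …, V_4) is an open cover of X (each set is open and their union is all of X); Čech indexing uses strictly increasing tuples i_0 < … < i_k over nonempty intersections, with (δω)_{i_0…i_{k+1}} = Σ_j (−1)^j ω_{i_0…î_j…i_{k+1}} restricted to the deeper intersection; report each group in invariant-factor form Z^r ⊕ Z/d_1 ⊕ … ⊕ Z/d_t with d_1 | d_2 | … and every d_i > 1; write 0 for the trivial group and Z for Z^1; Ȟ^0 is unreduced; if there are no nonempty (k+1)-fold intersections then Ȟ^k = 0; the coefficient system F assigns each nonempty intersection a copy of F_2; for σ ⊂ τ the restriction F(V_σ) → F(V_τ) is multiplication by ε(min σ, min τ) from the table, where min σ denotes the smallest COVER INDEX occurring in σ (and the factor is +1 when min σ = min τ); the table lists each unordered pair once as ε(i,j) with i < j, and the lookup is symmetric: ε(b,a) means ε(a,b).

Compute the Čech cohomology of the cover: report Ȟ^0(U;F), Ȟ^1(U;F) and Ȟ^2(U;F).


Ȟ^0 = Z/2, Ȟ^1 = 0 and Ȟ^2 = Z/2

nonempty overlaps:
  V12={q1,q4,q6} V13={q3,q4,q6} V14={q1,q3} V23={q2,q4,q6} V24={q1,q2} V34={q2,q3}
  V123={q4,q6} V124={q1} V134={q3} V234={q2}
C dims 4,6,4; δ0: rk_F2 3; δ1: rk_F2 3
degree 0: 4−3−0 = 1 → Ȟ^0 ≅ Z/2
degree 1: 6−3−3 = 0 → Ȟ^1 ≅ 0
degree 2: 4−0−3 = 1 → Ȟ^2 ≅ Z/2


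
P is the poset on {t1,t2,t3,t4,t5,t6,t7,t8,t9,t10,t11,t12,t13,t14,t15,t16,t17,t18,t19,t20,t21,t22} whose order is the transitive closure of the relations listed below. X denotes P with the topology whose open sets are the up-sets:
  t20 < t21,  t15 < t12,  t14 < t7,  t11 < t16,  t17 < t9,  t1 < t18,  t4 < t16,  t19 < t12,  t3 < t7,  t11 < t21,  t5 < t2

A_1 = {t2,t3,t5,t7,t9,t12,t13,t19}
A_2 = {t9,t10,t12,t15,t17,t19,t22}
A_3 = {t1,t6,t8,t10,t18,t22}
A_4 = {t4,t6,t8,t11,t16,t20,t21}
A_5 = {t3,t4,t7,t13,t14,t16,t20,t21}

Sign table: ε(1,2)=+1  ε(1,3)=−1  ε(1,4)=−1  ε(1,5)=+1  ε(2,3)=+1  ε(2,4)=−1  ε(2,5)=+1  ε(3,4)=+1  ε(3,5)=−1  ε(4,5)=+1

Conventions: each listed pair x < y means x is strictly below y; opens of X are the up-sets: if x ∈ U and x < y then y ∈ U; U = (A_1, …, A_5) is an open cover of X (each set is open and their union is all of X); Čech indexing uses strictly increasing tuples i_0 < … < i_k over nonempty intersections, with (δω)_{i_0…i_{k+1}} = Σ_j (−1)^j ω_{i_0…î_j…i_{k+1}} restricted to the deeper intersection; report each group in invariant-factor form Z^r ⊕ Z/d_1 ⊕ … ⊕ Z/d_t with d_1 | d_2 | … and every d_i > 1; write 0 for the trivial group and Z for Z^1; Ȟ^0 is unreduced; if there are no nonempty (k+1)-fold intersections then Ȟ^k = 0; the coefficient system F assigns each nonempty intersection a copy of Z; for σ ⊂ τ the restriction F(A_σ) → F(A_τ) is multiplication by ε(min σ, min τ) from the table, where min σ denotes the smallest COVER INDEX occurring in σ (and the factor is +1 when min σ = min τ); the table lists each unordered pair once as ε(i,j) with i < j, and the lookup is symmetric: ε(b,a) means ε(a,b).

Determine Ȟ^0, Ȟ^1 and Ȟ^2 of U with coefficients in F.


Ȟ^0 = Z,  Ȟ^1 = Z,  Ȟ^2 = 0

cover nerve:
  A12={t9,t12,t19} A15={t3,t7,t13} A23={t10,t22} A34={t6,t8} A45={t4,t16,t20,t21}
C dims 5,5; δ0: rk 4, SNF 1^4
Ȟ^0: (5−4)−0=1 ⇒ Z
Ȟ^1: (5−0)−4=1 ⇒ Z
Ȟ^2: (0−0)−0=0 ⇒ 0


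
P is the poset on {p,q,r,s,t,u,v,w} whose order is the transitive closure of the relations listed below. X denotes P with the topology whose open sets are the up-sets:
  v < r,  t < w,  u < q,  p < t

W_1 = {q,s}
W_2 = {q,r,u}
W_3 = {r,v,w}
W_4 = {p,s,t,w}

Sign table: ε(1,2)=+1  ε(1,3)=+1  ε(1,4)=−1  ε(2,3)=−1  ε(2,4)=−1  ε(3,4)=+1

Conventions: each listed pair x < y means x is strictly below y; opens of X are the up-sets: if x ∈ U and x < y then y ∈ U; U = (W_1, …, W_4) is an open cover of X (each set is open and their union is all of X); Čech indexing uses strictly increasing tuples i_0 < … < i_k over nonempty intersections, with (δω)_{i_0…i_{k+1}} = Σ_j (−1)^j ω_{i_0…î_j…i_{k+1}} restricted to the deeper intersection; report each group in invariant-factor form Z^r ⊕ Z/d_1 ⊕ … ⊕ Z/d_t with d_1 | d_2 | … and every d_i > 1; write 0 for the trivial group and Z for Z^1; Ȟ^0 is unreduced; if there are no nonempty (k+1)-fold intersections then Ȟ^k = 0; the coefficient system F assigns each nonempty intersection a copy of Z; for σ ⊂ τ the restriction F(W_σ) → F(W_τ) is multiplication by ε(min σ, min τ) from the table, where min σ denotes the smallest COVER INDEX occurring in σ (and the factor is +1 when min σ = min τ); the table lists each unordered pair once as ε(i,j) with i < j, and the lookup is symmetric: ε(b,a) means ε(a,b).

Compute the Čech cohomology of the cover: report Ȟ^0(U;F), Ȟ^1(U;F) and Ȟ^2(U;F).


nonempty intersections:
  W12={q} W14={s} W23={r} W34={w}
C dims 4,4; δ0: rk 3, SNF 1^3
Ȟ^0: (4−3)−0=1 ⇒ Z
Ȟ^1: (4−0)−3=1 ⇒ Z
Ȟ^2: (0−0)−0=0 ⇒ 0

Ȟ^0(U;F) ≅ Z, Ȟ^1(U;F) ≅ Z, Ȟ^2(U;F) ≅ 0


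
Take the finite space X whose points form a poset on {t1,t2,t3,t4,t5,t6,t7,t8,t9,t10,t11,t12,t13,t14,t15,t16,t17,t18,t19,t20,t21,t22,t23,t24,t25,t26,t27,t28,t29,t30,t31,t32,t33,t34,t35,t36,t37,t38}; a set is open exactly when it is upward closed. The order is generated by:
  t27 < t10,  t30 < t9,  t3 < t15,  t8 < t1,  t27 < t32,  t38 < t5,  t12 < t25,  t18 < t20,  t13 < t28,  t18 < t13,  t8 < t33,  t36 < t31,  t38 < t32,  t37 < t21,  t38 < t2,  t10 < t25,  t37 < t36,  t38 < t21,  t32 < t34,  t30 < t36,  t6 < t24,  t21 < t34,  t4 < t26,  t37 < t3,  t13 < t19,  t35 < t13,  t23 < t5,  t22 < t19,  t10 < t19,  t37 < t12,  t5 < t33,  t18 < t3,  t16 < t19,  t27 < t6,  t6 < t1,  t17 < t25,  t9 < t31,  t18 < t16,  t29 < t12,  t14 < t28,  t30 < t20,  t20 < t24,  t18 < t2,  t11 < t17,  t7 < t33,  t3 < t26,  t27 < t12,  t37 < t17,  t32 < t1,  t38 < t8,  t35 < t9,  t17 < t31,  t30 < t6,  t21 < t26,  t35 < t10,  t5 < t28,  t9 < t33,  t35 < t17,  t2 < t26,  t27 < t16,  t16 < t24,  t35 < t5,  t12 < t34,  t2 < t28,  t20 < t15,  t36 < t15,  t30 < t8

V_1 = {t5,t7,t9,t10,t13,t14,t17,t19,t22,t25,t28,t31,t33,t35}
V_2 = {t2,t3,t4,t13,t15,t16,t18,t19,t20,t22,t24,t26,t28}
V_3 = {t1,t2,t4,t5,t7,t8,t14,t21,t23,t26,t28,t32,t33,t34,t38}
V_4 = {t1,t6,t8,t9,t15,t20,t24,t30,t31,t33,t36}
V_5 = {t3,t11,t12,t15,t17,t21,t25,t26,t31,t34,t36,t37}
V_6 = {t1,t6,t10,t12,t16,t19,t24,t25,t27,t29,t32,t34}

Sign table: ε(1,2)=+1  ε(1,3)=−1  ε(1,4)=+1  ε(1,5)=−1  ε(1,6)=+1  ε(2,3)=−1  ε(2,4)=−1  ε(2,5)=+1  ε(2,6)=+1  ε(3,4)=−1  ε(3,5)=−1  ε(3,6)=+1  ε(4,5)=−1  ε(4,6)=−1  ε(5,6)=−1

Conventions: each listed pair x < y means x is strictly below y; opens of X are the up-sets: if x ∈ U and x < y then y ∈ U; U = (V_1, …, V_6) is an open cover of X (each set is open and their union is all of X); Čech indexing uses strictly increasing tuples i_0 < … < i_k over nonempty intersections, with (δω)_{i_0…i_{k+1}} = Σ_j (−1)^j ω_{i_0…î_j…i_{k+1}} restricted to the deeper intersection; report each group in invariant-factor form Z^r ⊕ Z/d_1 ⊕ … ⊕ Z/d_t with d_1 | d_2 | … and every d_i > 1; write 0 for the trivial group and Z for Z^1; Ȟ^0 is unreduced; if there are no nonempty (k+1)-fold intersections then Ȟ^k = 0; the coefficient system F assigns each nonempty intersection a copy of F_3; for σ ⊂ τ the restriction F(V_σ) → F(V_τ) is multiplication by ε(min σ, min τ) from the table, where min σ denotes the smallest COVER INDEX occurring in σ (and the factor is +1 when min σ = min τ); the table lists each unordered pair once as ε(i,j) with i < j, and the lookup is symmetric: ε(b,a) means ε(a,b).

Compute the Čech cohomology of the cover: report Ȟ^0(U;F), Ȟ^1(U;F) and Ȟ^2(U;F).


cover nerve:
  V12={t13,t19,t22,t28} V13={t5,t7,t14,t28,t33} V14={t9,t31,t33} V15={t17,t25,t31} V16={t10,t19,t25} V23={t2,t4,t26,t28} V24={t15,t20,t24} V25={t3,t15,t26} V26={t16,t19,t24} V34={t1,t8,t33} V35={t21,t26,t34} V36={t1,t32,t34} V45={t15,t31,t36} V46={t1,t6,t24} V56={t12,t25,t34}
  V123={t28} V126={t19} V134={t33} V145={t31} V156={t25} V235={t26} V245={t15} V246={t24} V346={t1} V356={t34}
C dims 6,15,10; δ0: rk_F3 6; δ1: rk_F3 9
Ȟ^0: (6−6)−0=0 ⇒ 0
Ȟ^1: (15−9)−6=0 ⇒ 0
Ȟ^2: (10−0)−9=1 ⇒ Z/3

Ȟ^0 ≅ 0, Ȟ^1 ≅ 0, Ȟ^2 ≅ Z/3


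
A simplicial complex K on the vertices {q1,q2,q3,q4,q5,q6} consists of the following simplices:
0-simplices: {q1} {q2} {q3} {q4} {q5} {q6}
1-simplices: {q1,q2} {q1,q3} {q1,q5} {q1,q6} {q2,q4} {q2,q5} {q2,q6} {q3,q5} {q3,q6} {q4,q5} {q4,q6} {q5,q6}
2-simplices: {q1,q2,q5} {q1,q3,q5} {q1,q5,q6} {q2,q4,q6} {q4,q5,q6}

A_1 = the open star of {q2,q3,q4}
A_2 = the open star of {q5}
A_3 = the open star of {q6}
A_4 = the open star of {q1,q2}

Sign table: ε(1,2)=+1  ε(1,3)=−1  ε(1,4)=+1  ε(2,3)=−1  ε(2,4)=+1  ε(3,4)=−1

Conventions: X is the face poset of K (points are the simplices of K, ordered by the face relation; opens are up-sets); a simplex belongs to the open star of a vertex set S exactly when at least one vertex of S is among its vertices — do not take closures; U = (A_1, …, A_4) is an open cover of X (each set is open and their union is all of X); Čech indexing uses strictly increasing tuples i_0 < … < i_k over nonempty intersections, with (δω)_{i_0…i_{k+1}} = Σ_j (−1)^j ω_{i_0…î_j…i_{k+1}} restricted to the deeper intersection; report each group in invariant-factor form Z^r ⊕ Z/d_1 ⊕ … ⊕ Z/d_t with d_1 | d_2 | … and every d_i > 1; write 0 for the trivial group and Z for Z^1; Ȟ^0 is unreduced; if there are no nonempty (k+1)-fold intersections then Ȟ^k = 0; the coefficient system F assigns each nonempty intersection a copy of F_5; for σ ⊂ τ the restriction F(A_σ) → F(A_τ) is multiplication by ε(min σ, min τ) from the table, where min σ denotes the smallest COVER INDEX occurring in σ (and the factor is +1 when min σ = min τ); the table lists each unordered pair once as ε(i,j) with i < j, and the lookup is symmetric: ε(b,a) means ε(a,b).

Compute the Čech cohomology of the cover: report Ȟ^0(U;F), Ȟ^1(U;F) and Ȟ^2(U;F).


Ȟ^0 ≅ Z/5, Ȟ^1 ≅ 0 and Ȟ^2 ≅ Z/5

nonempty intersections:
  A1={{q2},{q3},{q4},{q1,q2},{q1,q3},{q2,q4},{q2,q5},{q2,q6},{q3,q5},{q3,q6},{q4,q5},{q4,q6},{q1,q2,q5},{q1,q3,q5},{q2,q4,q6},{q4,q5,q6}} A2={{q5},{q1,q5},{q2,q5},{q3,q5},{q4,q5},{q5,q6},{q1,q2,q5},{q1,q3,q5},{q1,q5,q6},{q4,q5,q6}} A3={{q6},{q1,q6},{q2,q6},{q3,q6},{q4,q6},{q5,q6},{q1,q5,q6},{q2,q4,q6},{q4,q5,q6}} A4={{q1},{q2},{q1,q2},{q1,q3},{q1,q5},{q1,q6},{q2,q4},{q2,q5},{q2,q6},{q1,q2,q5},{q1,q3,q5},{q1,q5,q6},{q2,q4,q6}}
  A12={{q2,q5},{q3,q5},{q4,q5},{q1,q2,q5},{q1,q3,q5},{q4,q5,q6}} A13={{q2,q6},{q3,q6},{q4,q6},{q2,q4,q6},{q4,q5,q6}} A14={{q2},{q1,q2},{q1,q3},{q2,q4},{q2,q5},{q2,q6},{q1,q2,q5},{q1,q3,q5},{q2,q4,q6}} A23={{q5,q6},{q1,q5,q6},{q4,q5,q6}} A24={{q1,q5},{q2,q5},{q1,q2,q5},{q1,q3,q5},{q1,q5,q6}} A34={{q1,q6},{q2,q6},{q1,q5,q6},{q2,q4,q6}}
  A123={{q4,q5,q6}} A124={{q2,q5},{q1,q2,q5},{q1,q3,q5}} A134={{q2,q6},{q2,q4,q6}} A234={{q1,q5,q6}}
C dims 4,6,4; δ0: rk_F5 3; δ1: rk_F5 3
Ȟ^0: (4−3)−0=1 ⇒ Z/5
Ȟ^1: (6−3)−3=0 ⇒ 0
Ȟ^2: (4−0)−3=1 ⇒ Z/5


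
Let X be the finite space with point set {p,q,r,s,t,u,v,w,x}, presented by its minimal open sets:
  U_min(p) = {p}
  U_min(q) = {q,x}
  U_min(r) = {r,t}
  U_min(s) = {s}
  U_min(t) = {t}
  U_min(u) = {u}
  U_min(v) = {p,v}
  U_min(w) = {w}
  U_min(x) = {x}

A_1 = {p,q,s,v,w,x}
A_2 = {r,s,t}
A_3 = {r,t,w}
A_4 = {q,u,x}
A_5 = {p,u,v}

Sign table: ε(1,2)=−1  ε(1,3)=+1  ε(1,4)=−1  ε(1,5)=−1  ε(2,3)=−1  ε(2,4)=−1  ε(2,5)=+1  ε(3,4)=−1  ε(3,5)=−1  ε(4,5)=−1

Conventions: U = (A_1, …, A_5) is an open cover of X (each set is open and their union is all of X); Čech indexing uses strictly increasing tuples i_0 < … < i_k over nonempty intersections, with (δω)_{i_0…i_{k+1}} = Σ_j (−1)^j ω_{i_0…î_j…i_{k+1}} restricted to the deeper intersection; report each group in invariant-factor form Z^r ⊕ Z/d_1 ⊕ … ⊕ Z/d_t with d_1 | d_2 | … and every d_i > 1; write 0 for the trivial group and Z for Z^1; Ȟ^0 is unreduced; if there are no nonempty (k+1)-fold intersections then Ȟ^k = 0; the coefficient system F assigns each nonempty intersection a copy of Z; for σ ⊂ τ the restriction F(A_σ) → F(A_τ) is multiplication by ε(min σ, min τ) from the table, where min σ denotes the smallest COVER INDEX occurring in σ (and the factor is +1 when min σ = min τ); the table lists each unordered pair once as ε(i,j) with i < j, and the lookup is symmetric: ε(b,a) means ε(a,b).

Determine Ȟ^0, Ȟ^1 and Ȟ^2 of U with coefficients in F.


nonempty intersections:
  A12={s} A13={w} A14={q,x} A15={p,v} A23={r,t} A45={u}
C dims 5,6; δ0: rk 5, SNF 1^4·2
Ȟ^0: (5−5)−0=0 ⇒ 0
Ȟ^1: (6−0)−5=1 plus torsion [2] ⇒ Z ⊕ Z/2
Ȟ^2: (0−0)−0=0 ⇒ 0

Ȟ^0 ≅ 0,  Ȟ^1 ≅ Z ⊕ Z/2,  Ȟ^2 ≅ 0


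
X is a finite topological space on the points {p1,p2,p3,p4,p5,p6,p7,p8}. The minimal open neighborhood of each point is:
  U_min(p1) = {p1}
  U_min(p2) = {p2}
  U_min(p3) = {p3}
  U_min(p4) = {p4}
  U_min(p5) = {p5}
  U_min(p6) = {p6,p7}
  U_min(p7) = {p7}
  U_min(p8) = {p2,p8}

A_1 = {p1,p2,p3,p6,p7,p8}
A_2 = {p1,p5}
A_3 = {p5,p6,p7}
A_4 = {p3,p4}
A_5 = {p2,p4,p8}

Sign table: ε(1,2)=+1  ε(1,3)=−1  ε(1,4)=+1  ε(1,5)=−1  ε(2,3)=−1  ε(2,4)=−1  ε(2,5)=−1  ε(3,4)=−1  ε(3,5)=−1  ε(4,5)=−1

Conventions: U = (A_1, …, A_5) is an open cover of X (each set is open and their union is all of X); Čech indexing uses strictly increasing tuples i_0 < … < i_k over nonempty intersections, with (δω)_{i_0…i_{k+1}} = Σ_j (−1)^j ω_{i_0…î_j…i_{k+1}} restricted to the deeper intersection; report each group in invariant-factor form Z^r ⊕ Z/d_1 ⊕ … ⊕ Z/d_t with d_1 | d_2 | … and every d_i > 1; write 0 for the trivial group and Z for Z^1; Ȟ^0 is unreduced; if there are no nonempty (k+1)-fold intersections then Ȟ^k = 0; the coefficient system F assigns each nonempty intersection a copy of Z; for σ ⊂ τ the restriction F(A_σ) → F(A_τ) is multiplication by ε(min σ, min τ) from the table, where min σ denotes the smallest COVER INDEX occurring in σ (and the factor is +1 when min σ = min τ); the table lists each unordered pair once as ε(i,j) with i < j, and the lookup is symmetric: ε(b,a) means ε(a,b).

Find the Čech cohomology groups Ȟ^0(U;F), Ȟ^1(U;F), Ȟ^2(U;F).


Ȟ^0 = Z, Ȟ^1 = Z^2 and Ȟ^2 = 0

nonempty overlaps:
  A12={p1} A13={p6,p7} A14={p3} A15={p2,p8} A23={p5} A45={p4}
C dims 5,6; δ0: rk 4, SNF 1^4
degree 0: 5−4−0 = 1 → Ȟ^0 ≅ Z
degree 1: 6−0−4 = 2 → Ȟ^1 ≅ Z^2
degree 2: 0−0−0 = 0 → Ȟ^2 ≅ 0


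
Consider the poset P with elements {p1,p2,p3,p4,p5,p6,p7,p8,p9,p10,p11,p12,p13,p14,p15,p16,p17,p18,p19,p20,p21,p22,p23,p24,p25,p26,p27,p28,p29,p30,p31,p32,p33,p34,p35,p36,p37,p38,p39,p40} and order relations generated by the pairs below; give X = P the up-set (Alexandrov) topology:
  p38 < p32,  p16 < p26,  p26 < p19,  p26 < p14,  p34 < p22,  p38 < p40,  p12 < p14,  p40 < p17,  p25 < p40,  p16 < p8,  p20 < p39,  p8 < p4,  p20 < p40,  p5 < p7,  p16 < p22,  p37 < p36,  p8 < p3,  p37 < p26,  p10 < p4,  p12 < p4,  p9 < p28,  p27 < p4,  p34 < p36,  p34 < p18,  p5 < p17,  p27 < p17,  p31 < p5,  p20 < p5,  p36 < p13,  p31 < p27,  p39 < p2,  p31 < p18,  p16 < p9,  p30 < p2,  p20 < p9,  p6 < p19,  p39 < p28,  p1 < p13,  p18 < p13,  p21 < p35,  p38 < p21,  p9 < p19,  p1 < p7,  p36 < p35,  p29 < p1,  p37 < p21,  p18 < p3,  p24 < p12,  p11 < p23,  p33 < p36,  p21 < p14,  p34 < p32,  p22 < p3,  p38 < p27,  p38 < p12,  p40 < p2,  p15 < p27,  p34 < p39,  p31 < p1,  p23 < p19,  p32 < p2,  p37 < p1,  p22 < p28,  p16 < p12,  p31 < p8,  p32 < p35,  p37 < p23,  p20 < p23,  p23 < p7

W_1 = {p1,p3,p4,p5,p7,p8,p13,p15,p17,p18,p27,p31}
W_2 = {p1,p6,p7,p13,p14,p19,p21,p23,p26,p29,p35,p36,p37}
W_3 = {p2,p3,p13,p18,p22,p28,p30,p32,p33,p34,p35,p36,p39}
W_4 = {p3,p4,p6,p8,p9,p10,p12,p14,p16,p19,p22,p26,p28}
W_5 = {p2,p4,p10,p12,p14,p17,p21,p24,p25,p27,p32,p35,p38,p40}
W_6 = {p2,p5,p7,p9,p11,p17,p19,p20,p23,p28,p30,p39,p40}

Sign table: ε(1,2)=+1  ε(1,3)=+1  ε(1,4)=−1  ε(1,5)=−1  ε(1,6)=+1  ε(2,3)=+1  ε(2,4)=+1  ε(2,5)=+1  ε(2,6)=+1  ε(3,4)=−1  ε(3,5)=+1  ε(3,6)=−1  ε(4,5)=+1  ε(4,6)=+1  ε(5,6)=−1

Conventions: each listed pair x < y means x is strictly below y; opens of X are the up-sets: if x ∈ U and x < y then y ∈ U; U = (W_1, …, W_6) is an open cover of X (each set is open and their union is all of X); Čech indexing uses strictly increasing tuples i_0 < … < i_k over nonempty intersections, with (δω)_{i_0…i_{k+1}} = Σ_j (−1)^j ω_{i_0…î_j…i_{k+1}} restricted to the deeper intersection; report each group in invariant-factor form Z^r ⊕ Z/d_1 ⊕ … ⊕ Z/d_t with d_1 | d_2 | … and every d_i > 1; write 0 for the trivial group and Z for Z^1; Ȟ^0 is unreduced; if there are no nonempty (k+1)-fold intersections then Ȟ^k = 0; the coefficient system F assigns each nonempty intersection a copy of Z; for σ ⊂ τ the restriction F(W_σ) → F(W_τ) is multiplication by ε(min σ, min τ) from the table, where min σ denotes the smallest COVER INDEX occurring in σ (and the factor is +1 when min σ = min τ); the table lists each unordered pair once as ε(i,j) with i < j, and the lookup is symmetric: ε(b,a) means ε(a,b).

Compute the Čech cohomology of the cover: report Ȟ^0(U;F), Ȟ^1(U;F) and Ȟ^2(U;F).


nonempty intersections:
  W12={p1,p7,p13} W13={p3,p13,p18} W14={p3,p4,p8} W15={p4,p17,p27} W16={p5,p7,p17} W23={p13,p35,p36} W24={p6,p14,p19,p26} W25={p14,p21,p35} W26={p7,p19,p23} W34={p3,p22,p28} W35={p2,p32,p35} W36={p2,p28,p30,p39} W45={p4,p10,p12,p14} W46={p9,p19,p28} W56={p2,p17,p40}
  W123={p13} W126={p7} W134={p3} W145={p4} W156={p17} W235={p35} W245={p14} W246={p19} W346={p28} W356={p2}
C dims 6,15,10; δ0: rk 6, SNF 1^5·2; δ1: rk 9, SNF 1^9
Ȟ^0: (6−6)−0=0 ⇒ 0
Ȟ^1: (15−9)−6=0 plus torsion [2] ⇒ Z/2
Ȟ^2: (10−0)−9=1 ⇒ Z

Ȟ^0 = 0; Ȟ^1 = Z/2; Ȟ^2 = Z


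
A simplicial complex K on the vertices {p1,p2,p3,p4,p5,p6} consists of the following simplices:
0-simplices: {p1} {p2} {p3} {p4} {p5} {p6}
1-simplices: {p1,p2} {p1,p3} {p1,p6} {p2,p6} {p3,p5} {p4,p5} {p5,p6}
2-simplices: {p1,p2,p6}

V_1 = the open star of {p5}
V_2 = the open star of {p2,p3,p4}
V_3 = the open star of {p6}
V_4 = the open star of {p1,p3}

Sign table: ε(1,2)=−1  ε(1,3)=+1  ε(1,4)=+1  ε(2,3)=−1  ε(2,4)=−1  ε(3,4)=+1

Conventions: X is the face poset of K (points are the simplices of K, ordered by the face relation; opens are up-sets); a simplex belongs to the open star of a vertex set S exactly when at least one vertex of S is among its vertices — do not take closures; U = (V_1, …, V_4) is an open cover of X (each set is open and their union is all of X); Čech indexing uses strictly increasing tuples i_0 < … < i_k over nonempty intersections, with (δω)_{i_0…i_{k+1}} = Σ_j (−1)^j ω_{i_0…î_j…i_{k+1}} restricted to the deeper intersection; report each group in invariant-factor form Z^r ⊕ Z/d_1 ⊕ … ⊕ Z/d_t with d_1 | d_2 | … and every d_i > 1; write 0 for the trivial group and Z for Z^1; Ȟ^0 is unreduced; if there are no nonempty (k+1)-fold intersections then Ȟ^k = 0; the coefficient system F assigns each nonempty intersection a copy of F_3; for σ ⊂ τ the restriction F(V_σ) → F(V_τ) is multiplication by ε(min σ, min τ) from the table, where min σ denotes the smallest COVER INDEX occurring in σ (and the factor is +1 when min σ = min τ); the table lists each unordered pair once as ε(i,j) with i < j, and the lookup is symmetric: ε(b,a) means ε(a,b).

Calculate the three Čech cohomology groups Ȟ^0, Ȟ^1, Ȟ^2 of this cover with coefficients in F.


nerve of the cover:
  V1={{p5},{p3,p5},{p4,p5},{p5,p6}} V2={{p2},{p3},{p4},{p1,p2},{p1,p3},{p2,p6},{p3,p5},{p4,p5},{p1,p2,p6}} V3={{p6},{p1,p6},{p2,p6},{p5,p6},{p1,p2,p6}} V4={{p1},{p3},{p1,p2},{p1,p3},{p1,p6},{p3,p5},{p1,p2,p6}}
  V12={{p3,p5},{p4,p5}} V13={{p5,p6}} V14={{p3,p5}} V23={{p2,p6},{p1,p2,p6}} V24={{p3},{p1,p2},{p1,p3},{p3,p5},{p1,p2,p6}} V34={{p1,p6},{p1,p2,p6}}
  V124={{p3,p5}} V234={{p1,p2,p6}}
C dims 4,6,2; δ0: rk_F3 3; δ1: rk_F3 2
Ȟ^0 = (4 − 3) − 0 = 1, so Ȟ^0 ≅ Z/3
Ȟ^1 = (6 − 2) − 3 = 1, so Ȟ^1 ≅ Z/3
Ȟ^2 = (2 − 0) − 2 = 0, so Ȟ^2 ≅ 0

Ȟ^0 = Z/3; Ȟ^1 = Z/3; Ȟ^2 = 0


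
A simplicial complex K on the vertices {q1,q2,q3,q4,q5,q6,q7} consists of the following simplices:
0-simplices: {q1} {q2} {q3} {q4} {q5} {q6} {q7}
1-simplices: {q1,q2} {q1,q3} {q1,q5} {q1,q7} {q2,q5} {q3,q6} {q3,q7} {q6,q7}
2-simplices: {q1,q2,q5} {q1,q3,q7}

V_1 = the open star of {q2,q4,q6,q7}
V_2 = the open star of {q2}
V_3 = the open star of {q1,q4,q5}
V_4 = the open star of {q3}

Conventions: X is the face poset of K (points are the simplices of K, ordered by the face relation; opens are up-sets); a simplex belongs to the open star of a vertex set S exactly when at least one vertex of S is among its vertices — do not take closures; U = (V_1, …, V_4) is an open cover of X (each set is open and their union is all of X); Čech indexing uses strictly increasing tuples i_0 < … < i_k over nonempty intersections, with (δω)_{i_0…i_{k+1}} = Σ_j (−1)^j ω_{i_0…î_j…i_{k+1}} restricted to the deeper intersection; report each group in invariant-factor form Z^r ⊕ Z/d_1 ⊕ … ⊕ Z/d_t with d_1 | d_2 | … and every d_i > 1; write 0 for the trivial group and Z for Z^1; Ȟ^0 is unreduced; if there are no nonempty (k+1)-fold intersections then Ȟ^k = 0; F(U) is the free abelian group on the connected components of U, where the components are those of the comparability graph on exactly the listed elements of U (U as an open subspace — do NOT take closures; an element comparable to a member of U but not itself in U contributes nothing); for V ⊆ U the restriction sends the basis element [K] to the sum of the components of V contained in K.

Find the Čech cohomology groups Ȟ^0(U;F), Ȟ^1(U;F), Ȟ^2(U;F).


Ȟ^0(U;F) ≅ Z^2, Ȟ^1(U;F) ≅ Z and Ȟ^2(U;F) ≅ 0

nonempty intersections:
  V1={{q2},{q4},{q6},{q7},{q1,q2},{q1,q7},{q2,q5},{q3,q6},{q3,q7},{q6,q7},{q1,q2,q5},{q1,q3,q7}} V2={{q2},{q1,q2},{q2,q5},{q1,q2,q5}} V3={{q1},{q4},{q5},{q1,q2},{q1,q3},{q1,q5},{q1,q7},{q2,q5},{q1,q2,q5},{q1,q3,q7}} V4={{q3},{q1,q3},{q3,q6},{q3,q7},{q1,q3,q7}}
  V12={{q2},{q1,q2},{q2,q5},{q1,q2,q5}} V13={{q4},{q1,q2},{q1,q7},{q2,q5},{q1,q2,q5},{q1,q3,q7}} V14={{q3,q6},{q3,q7},{q1,q3,q7}} V23={{q1,q2},{q2,q5},{q1,q2,q5}} V34={{q1,q3},{q1,q3,q7}}
  V123={{q1,q2},{q2,q5},{q1,q2,q5}} V134={{q1,q3,q7}}
components per intersection:
  V1: {{q2},{q1,q2},{q2,q5},{q1,q2,q5}} {{q4}} {{q6},{q7},{q1,q7},{q3,q6},{q3,q7},{q6,q7},{q1,q3,q7}}
  V2: {{q2},{q1,q2},{q2,q5},{q1,q2,q5}}
  V3: {{q1},{q5},{q1,q2},{q1,q3},{q1,q5},{q1,q7},{q2,q5},{q1,q2,q5},{q1,q3,q7}} {{q4}}
  V4: {{q3},{q1,q3},{q3,q6},{q3,q7},{q1,q3,q7}}
  V12: {{q2},{q1,q2},{q2,q5},{q1,q2,q5}}
  V13: {{q4}} {{q1,q2},{q2,q5},{q1,q2,q5}} {{q1,q7},{q1,q3,q7}}
  V14: {{q3,q6}} {{q3,q7},{q1,q3,q7}}
  V23: {{q1,q2},{q2,q5},{q1,q2,q5}}
  V34: {{q1,q3},{q1,q3,q7}}
  V123: {{q1,q2},{q2,q5},{q1,q2,q5}}
  V134: {{q1,q3,q7}}
C dims 7,8,2; δ0: rk 5, SNF 1^5; δ1: rk 2, SNF 1^2
Ȟ^0: (7−5)−0=2 ⇒ Z^2
Ȟ^1: (8−2)−5=1 ⇒ Z
Ȟ^2: (2−0)−2=0 ⇒ 0


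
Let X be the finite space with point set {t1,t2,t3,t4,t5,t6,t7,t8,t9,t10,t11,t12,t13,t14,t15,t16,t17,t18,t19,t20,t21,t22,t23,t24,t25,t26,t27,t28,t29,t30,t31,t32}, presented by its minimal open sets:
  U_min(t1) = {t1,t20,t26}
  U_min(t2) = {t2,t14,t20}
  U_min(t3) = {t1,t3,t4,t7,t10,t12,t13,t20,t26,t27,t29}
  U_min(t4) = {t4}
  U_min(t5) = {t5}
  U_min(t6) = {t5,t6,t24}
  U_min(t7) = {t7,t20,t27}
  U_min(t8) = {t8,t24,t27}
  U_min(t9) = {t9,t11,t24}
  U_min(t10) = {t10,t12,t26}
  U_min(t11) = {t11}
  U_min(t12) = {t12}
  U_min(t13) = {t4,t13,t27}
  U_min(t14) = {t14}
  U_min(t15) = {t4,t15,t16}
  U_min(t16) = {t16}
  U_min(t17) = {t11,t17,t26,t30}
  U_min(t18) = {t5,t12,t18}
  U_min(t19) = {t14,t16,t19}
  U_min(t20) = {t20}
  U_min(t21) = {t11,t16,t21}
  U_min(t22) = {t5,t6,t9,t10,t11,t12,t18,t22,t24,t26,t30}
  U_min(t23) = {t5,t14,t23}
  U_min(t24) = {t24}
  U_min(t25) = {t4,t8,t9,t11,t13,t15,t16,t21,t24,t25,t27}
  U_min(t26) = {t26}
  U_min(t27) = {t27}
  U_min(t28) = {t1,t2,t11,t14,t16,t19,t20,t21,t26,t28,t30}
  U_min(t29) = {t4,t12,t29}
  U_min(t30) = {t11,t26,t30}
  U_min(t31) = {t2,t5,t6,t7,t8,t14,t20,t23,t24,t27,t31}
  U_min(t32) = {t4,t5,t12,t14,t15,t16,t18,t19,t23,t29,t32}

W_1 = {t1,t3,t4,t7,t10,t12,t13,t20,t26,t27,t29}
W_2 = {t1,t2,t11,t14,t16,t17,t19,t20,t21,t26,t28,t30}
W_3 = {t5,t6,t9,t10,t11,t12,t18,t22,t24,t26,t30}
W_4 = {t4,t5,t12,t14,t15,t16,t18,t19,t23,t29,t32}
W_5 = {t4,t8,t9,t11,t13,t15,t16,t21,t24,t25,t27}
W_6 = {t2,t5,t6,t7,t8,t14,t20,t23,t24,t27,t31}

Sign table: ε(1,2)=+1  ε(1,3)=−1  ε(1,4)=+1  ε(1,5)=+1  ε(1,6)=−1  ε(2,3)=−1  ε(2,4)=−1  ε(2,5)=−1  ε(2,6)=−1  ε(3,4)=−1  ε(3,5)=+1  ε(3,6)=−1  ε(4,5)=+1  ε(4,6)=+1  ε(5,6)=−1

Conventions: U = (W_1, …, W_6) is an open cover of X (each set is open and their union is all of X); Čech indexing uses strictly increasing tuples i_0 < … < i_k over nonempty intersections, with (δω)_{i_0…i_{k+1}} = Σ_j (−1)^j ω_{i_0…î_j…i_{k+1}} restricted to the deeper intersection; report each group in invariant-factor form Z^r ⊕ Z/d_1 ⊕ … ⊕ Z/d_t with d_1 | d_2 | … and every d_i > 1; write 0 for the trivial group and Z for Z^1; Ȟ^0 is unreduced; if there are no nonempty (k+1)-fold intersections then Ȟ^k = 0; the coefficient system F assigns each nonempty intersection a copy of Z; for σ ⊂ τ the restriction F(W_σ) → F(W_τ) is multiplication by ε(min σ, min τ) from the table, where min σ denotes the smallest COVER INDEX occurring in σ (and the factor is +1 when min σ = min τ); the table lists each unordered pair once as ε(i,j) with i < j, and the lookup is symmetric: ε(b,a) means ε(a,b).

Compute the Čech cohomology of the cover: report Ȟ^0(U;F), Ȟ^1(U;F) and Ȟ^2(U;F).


Ȟ^0(U;F) ≅ 0, Ȟ^1(U;F) ≅ Z/2 and Ȟ^2(U;F) ≅ Z

nerve of the cover:
  W12={t1,t20,t26} W13={t10,t12,t26} W14={t4,t12,t29} W15={t4,t13,t27} W16={t7,t20,t27} W23={t11,t26,t30} W24={t14,t16,t19} W25={t11,t16,t21} W26={t2,t14,t20} W34={t5,t12,t18} W35={t9,t11,t24} W36={t5,t6,t24} W45={t4,t15,t16} W46={t5,t14,t23} W56={t8,t24,t27}
  W123={t26} W126={t20} W134={t12} W145={t4} W156={t27} W235={t11} W245={t16} W246={t14} W346={t5} W356={t24}
C dims 6,15,10; δ0: rk 6, SNF 1^5·2; δ1: rk 9, SNF 1^9
Ȟ^0 = (6 − 6) − 0 = 0, so Ȟ^0 ≅ 0
Ȟ^1 = (15 − 9) − 6 = 0 plus torsion [2], so Ȟ^1 ≅ Z/2
Ȟ^2 = (10 − 0) − 9 = 1, so Ȟ^2 ≅ Z


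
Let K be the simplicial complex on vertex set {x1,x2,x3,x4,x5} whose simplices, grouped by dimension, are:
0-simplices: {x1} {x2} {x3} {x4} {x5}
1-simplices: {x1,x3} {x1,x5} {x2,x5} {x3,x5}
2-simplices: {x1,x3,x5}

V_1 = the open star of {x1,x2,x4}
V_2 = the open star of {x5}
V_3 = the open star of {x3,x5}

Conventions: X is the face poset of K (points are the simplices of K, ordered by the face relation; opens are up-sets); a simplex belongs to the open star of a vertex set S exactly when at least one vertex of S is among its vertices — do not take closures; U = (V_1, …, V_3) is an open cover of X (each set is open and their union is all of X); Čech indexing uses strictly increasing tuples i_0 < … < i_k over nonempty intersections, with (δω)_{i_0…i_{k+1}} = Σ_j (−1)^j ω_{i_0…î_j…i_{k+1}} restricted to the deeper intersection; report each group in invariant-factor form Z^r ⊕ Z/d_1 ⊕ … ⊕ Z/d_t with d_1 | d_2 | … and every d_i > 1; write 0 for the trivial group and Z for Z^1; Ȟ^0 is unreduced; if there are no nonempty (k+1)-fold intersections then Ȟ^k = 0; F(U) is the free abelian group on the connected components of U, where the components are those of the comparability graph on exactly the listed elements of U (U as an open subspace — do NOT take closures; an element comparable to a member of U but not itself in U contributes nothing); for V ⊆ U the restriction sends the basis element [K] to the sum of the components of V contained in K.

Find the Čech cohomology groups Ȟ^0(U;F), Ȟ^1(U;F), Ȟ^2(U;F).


Ȟ^0 = Z^2,  Ȟ^1 = 0,  Ȟ^2 = 0

nonempty intersections:
  V1={{x1},{x2},{x4},{x1,x3},{x1,x5},{x2,x5},{x1,x3,x5}} V2={{x5},{x1,x5},{x2,x5},{x3,x5},{x1,x3,x5}} V3={{x3},{x5},{x1,x3},{x1,x5},{x2,x5},{x3,x5},{x1,x3,x5}}
  V12={{x1,x5},{x2,x5},{x1,x3,x5}} V13={{x1,x3},{x1,x5},{x2,x5},{x1,x3,x5}} V23={{x5},{x1,x5},{x2,x5},{x3,x5},{x1,x3,x5}}
  V123={{x1,x5},{x2,x5},{x1,x3,x5}}
components per intersection:
  V1: {{x1},{x1,x3},{x1,x5},{x1,x3,x5}} {{x2},{x2,x5}} {{x4}}
  V2: {{x5},{x1,x5},{x2,x5},{x3,x5},{x1,x3,x5}}
  V3: {{x3},{x5},{x1,x3},{x1,x5},{x2,x5},{x3,x5},{x1,x3,x5}}
  V12: {{x1,x5},{x1,x3,x5}} {{x2,x5}}
  V13: {{x1,x3},{x1,x5},{x1,x3,x5}} {{x2,x5}}
  V23: {{x5},{x1,x5},{x2,x5},{x3,x5},{x1,x3,x5}}
  V123: {{x1,x5},{x1,x3,x5}} {{x2,x5}}
C dims 5,5,2; δ0: rk 3, SNF 1^3; δ1: rk 2, SNF 1^2
Ȟ^0: (5−3)−0=2 ⇒ Z^2
Ȟ^1: (5−2)−3=0 ⇒ 0
Ȟ^2: (2−0)−2=0 ⇒ 0


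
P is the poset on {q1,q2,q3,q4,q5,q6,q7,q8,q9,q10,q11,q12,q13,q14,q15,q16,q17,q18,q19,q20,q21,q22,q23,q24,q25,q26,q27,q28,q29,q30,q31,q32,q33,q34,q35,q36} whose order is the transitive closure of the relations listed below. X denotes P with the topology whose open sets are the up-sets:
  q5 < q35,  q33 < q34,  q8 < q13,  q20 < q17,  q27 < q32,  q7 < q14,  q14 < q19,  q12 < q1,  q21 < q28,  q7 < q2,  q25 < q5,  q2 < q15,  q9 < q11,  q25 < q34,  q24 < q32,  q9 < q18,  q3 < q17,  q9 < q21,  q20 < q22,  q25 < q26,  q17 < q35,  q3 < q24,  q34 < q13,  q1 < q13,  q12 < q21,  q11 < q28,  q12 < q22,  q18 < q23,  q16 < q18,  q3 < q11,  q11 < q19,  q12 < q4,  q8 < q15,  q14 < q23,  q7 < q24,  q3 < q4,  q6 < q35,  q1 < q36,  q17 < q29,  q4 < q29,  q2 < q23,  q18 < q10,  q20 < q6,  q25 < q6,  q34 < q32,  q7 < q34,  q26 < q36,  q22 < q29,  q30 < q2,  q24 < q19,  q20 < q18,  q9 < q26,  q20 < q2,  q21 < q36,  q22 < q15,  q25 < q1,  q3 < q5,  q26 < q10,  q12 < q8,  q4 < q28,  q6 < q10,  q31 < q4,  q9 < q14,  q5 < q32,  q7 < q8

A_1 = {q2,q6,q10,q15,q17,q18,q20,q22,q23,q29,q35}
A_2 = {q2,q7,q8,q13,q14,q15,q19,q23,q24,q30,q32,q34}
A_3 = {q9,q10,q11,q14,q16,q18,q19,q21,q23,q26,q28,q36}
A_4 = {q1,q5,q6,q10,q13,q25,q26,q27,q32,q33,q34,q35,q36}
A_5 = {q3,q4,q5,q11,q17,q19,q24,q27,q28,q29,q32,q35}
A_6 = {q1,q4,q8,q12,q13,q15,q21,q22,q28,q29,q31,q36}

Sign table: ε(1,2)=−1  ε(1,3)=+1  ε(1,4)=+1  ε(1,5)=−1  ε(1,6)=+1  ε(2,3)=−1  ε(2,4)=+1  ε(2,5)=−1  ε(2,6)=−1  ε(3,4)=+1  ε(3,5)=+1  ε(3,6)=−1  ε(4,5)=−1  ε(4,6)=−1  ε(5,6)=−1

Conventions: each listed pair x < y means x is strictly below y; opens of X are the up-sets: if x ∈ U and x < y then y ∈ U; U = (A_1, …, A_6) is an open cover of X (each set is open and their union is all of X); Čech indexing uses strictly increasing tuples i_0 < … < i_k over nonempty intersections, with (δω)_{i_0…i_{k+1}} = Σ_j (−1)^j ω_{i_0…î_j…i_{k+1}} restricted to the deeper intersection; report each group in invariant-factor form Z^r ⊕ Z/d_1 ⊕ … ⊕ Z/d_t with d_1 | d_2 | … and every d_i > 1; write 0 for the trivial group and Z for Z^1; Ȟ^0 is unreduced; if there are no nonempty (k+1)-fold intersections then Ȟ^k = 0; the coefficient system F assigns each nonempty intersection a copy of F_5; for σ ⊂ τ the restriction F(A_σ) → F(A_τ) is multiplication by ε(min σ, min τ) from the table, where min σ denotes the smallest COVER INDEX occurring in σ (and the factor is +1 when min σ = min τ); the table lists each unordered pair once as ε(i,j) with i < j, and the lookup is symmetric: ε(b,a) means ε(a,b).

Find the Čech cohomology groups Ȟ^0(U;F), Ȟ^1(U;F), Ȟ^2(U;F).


nerve of the cover:
  A12={q2,q15,q23} A13={q10,q18,q23} A14={q6,q10,q35} A15={q17,q29,q35} A16={q15,q22,q29} A23={q14,q19,q23} A24={q13,q32,q34} A25={q19,q24,q32} A26={q8,q13,q15} A34={q10,q26,q36} A35={q11,q19,q28} A36={q21,q28,q36} A45={q5,q27,q32,q35} A46={q1,q13,q36} A56={q4,q28,q29}
  A123={q23} A126={q15} A134={q10} A145={q35} A156={q29} A235={q19} A245={q32} A246={q13} A346={q36} A356={q28}
C dims 6,15,10; δ0: rk_F5 6; δ1: rk_F5 9
Ȟ^0 = (6 − 6) − 0 = 0, so Ȟ^0 ≅ 0
Ȟ^1 = (15 − 9) − 6 = 0, so Ȟ^1 ≅ 0
Ȟ^2 = (10 − 0) − 9 = 1, so Ȟ^2 ≅ Z/5

Ȟ^0 = 0; Ȟ^1 = 0; Ȟ^2 = Z/5


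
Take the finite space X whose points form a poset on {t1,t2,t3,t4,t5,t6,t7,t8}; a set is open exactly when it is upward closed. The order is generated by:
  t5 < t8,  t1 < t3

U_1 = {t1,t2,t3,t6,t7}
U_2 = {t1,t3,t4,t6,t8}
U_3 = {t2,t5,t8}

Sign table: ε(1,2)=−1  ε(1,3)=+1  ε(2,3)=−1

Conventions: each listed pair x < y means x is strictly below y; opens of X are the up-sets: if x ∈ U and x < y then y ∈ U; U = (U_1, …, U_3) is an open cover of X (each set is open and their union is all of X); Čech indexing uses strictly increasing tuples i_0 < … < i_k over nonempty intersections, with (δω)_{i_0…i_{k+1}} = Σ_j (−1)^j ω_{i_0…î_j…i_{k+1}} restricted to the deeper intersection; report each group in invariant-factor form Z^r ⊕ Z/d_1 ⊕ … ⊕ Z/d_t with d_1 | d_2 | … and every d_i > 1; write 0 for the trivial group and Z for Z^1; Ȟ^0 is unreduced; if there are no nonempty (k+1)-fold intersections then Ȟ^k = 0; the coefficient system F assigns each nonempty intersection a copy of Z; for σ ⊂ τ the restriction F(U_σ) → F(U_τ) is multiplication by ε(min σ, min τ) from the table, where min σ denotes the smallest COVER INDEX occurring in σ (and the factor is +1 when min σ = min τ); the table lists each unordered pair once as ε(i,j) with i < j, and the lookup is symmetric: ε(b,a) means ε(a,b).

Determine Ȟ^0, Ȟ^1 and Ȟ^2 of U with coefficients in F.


Ȟ^0 ≅ Z,  Ȟ^1 ≅ Z,  Ȟ^2 ≅ 0

intersection data:
  U12={t1,t3,t6} U13={t2} U23={t8}
C dims 3,3; δ0: rk 2, SNF 1^2
Ȟ^0 = (3 − 2) − 0 = 1, so Ȟ^0 ≅ Z
Ȟ^1 = (3 − 0) − 2 = 1, so Ȟ^1 ≅ Z
Ȟ^2 = (0 − 0) − 0 = 0, so Ȟ^2 ≅ 0
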